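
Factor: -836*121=-1*2^2*11^3*19^1=-101156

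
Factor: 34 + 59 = 3^1 * 31^1 = 93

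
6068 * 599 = 3634732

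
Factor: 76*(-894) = -1*2^3*3^1*19^1*149^1 = -67944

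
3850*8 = 30800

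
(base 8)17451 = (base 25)cj2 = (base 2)1111100101001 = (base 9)11843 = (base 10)7977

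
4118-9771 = -5653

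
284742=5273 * 54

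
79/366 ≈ 0.216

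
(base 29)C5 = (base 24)EH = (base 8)541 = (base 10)353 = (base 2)101100001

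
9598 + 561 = 10159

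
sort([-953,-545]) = [-953,-545]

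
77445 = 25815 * 3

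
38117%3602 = 2097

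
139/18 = 7 + 13/18 ≈ 7.72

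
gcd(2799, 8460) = 9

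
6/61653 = 2/20551 ≈ 0.0000973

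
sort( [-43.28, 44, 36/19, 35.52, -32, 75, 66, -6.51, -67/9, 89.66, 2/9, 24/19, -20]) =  [-43.28, -32, -20, -67/9, -6.51, 2/9, 24/19, 36/19, 35.52, 44, 66, 75, 89.66]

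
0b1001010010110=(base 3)20112020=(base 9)6466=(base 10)4758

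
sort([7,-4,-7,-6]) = [-7,-6,-4,7]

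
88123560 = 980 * 89922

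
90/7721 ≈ 0.0117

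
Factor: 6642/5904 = 2^(-3) * 3^2 = 9/8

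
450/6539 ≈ 0.0688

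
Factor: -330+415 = 5^1*17^1 = 85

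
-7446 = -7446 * 1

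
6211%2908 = 395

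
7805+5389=13194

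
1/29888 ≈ 0.0000335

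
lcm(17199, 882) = 34398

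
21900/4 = 5475 = 5475.00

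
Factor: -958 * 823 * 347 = -1 * 2^1 * 347^1 * 479^1 * 823^1 = -273586598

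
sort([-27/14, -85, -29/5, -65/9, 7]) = [-85, -65/9, -29/5, -27/14, 7]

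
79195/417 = 189+382/417 ≈ 189.92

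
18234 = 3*6078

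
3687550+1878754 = 5566304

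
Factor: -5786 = -1*2^1*11^1*263^1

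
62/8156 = 31/4078 ≈ 0.00760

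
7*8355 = 58485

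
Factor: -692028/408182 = -1*2^1*3^2*47^1*499^(-1) = -846/499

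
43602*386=16830372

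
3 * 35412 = 106236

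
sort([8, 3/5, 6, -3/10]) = [-3/10, 3/5, 6, 8]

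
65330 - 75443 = -10113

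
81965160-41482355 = 40482805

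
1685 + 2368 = 4053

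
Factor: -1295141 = -1 * 239^1 * 5419^1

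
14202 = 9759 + 4443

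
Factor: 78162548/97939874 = 2^1*191^1*263^1*389^1*48969937^(-1) = 39081274/48969937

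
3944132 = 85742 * 46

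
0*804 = 0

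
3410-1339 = 2071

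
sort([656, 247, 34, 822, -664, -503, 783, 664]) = [-664, -503, 34, 247, 656, 664, 783, 822]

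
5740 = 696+5044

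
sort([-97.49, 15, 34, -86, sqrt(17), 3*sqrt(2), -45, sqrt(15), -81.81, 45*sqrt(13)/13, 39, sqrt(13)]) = [-97.49, -86, -81.81, -45, sqrt(13), sqrt(15), sqrt(17), 3*sqrt(2), 45*sqrt(13)/13, 15, 34, 39]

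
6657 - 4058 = 2599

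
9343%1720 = 743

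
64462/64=32231/32 ≈ 1007.22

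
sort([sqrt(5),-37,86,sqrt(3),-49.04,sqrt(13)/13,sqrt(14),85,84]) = [-49.04,-37,sqrt(13)/13,sqrt(3),sqrt(5),sqrt(14),84,85,86]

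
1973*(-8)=-15784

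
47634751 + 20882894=68517645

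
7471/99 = 75 + 46/99 ≈ 75.46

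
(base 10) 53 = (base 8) 65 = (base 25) 23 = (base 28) 1p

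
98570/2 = 49285 = 49285.00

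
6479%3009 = 461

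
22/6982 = 11/3491 ≈ 0.00315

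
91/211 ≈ 0.431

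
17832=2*8916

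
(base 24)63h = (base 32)3ep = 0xdd9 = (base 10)3545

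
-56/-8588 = 14/2147 ≈ 0.00652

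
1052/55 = 19 + 7/55≈19.13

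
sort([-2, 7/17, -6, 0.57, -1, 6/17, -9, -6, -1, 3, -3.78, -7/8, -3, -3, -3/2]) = [-9, -6, -6, -3.78, -3, -3, -2, -3/2, -1, -1, -7/8, 6/17, 7/17, 0.57, 3]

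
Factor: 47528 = 2^3*13^1*457^1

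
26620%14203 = 12417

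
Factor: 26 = 2^1*13^1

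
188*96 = 18048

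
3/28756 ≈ 0.000104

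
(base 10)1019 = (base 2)1111111011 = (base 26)1d5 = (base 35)t4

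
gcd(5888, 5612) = 92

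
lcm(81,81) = 81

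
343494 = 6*57249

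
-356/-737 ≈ 0.483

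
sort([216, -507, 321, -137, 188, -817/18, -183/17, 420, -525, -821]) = [-821, -525, -507, -137, -817/18, -183/17, 188, 216, 321, 420]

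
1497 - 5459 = -3962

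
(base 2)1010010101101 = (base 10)5293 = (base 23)a03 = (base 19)ecb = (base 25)8bi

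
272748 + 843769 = 1116517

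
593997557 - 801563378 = -207565821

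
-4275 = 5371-9646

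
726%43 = 38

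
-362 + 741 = 379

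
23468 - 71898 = -48430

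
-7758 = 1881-9639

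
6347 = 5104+1243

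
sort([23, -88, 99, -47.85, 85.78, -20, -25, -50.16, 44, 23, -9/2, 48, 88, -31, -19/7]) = [-88, -50.16, -47.85, -31, -25, -20, -9/2, -19/7, 23, 23, 44, 48, 85.78, 88, 99]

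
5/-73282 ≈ -0.0000682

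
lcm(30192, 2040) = 150960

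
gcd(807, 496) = 1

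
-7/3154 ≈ -0.00222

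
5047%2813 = 2234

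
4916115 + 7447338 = 12363453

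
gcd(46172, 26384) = 6596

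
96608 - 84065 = 12543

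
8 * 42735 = 341880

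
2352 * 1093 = 2570736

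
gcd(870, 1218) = 174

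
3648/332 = 10+82/83 ≈ 10.99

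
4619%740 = 179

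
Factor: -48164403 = -1 * 3^1 * 7^3 * 46807^1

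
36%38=36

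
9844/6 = 1640 + 2/3≈1640.67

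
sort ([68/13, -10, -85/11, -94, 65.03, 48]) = [-94, -10, -85/11, 68/13, 48, 65.03]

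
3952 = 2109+1843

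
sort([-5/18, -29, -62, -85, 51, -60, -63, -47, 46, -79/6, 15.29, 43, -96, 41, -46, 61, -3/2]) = [-96, -85, -63, -62, -60, -47, -46, -29, -79/6, -3/2, -5/18, 15.29, 41, 43, 46, 51, 61]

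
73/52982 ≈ 0.00138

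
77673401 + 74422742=152096143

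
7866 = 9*874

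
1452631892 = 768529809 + 684102083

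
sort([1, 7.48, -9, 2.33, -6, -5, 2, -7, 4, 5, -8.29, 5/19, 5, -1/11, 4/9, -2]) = [-9, -8.29, -7, -6, -5, -2, -1/11, 5/19, 4/9, 1, 2, 2.33, 4, 5, 5, 7.48]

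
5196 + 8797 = 13993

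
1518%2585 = 1518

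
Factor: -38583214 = -1 * 2^1 * 41^1 * 83^1 * 5669^1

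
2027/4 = 506 + 3/4 = 506.75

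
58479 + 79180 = 137659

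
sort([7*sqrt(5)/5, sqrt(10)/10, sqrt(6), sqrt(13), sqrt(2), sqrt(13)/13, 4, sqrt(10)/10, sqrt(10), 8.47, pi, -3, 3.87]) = [-3, sqrt(13)/13, sqrt(10)/10, sqrt(10)/10, sqrt(2), sqrt(6), 7*sqrt(5)/5, pi, sqrt(10), sqrt(13), 3.87, 4, 8.47]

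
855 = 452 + 403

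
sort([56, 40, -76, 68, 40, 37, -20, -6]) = [-76, -20, -6, 37, 40, 40, 56, 68]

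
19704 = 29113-9409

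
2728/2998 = 1364/1499 ≈ 0.910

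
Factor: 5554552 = 2^3*694319^1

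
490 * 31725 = 15545250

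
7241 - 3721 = 3520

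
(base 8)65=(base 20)2d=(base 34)1j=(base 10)53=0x35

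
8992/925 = 9 + 667/925 ≈ 9.72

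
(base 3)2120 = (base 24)2l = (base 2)1000101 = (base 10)69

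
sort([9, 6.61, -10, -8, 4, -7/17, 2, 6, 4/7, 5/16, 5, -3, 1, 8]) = [-10, -8, -3, -7/17, 5/16, 4/7, 1, 2, 4, 5, 6, 6.61, 8, 9]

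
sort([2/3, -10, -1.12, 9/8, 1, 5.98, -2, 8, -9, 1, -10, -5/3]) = [-10, -10, -9, -2, -5/3, -1.12, 2/3, 1, 1, 9/8, 5.98, 8]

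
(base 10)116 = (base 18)68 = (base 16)74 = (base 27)48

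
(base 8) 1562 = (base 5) 12012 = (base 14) 470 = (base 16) 372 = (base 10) 882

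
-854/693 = -1-23/99 ≈ -1.23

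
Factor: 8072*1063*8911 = 2^3*7^1*19^1*67^1*1009^1*1063^1 = 76461156296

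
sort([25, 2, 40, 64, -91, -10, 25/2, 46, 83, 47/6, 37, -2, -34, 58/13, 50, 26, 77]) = [-91, -34, -10, -2, 2, 58/13, 47/6, 25/2, 25, 26, 37, 40, 46, 50, 64, 77, 83]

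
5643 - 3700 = 1943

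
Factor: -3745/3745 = -1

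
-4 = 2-6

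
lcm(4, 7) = 28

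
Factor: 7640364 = 2^2 * 3^1 * 636697^1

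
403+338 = 741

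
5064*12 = 60768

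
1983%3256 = 1983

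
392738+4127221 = 4519959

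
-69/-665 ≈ 0.104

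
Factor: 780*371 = 2^2*3^1*5^1*7^1*13^1*53^1 = 289380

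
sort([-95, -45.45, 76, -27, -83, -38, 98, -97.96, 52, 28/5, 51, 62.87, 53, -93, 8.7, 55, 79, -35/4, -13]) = [-97.96, -95, -93, -83, -45.45, -38, -27, -13, -35/4, 28/5, 8.7, 51, 52, 53, 55, 62.87, 76, 79, 98]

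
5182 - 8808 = -3626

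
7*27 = 189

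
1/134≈0.00746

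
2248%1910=338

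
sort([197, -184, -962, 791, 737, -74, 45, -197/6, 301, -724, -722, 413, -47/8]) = [-962, -724, -722, -184, -74, -197/6, -47/8, 45, 197, 301, 413, 737, 791]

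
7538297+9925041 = 17463338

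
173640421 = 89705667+83934754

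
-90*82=-7380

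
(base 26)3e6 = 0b100101011110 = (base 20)5ji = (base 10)2398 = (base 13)1126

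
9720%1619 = 6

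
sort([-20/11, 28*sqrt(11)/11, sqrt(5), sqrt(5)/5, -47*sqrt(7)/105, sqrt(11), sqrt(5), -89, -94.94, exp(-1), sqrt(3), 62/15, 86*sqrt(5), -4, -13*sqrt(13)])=[-94.94, -89, -13*sqrt(13), -4, -20/11, -47*sqrt(7)/105, exp(-1), sqrt(5)/5, sqrt(3), sqrt(5), sqrt(5), sqrt(11), 62/15, 28*sqrt(11)/11, 86*sqrt(5)]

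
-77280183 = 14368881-91649064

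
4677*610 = 2852970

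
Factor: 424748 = 2^2 * 106187^1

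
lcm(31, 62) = 62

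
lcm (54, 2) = 54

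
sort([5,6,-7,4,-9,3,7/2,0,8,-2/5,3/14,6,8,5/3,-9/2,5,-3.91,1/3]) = [-9,-7,-9/2,-3.91,-2/5,0,3/14,1/3,5/3,3,7/2,4,5,5,6,6,8,8]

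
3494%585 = 569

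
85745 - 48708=37037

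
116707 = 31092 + 85615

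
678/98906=339/49453 ≈ 0.00685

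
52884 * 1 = 52884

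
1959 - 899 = 1060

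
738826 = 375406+363420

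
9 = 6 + 3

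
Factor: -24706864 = -1*2^4*7^1*13^1*71^1*239^1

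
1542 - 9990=-8448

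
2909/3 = 969 + 2/3 ≈ 969.67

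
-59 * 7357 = -434063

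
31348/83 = 377 + 57/83 ≈ 377.69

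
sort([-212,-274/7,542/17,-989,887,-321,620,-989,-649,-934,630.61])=[-989,-989,-934,-649,-321,-212,-274/7,542/17,620,630.61,887]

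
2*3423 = 6846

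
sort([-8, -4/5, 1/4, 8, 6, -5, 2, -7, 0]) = [-8, -7, -5, -4/5, 0, 1/4, 2, 6, 8]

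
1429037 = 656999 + 772038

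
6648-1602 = 5046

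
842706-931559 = -88853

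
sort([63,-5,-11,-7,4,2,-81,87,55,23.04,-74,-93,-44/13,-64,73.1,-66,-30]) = [-93,-81,-74,-66,-64,-30,-11,-7,-5,-44/13,2,4,23.04,55,63,73.1,87]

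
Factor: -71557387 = -1*11^1*2351^1*2767^1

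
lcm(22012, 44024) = 44024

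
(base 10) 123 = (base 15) 83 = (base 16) 7b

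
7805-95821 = -88016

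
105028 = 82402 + 22626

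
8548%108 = 16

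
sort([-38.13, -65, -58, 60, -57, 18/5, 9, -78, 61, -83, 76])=[-83, -78, -65, -58, -57, -38.13, 18/5, 9, 60, 61, 76]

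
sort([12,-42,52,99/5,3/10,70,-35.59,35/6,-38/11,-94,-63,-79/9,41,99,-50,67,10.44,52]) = [-94,-63,-50,-42,-35.59,-79/9,-38/11,3/10,35/6,10.44,12,99/5,41,52,52,67,70,99]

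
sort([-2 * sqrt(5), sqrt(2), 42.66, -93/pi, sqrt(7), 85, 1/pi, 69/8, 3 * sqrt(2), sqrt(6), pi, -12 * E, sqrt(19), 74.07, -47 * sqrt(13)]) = [-47 * sqrt(13), -12 * E, -93/pi, -2 * sqrt(5), 1/pi, sqrt(2), sqrt(6), sqrt(7), pi, 3 * sqrt(2), sqrt(19), 69/8, 42.66, 74.07, 85]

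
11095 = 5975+5120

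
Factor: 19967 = 41^1 * 487^1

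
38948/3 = 12982 + 2/3 ≈ 12982.67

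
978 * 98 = 95844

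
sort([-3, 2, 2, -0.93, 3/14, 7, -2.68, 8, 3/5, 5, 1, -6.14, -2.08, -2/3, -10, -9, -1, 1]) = [-10, -9, -6.14, -3, -2.68, -2.08, -1, -0.93, -2/3, 3/14, 3/5, 1, 1, 2, 2, 5, 7, 8]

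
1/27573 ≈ 0.0000363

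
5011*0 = 0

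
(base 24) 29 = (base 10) 57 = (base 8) 71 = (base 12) 49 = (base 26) 25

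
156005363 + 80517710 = 236523073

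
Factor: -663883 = -1*11^1*60353^1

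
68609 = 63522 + 5087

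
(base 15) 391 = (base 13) 4a5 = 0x32b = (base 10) 811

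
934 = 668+266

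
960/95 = 192/19 ≈ 10.11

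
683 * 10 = 6830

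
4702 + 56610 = 61312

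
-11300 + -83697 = -94997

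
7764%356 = 288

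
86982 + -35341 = 51641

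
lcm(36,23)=828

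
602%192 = 26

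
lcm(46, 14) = 322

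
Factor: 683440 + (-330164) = 2^2*7^1*11^1*31^1*37^1 = 353276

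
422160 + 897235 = 1319395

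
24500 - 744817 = -720317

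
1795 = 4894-3099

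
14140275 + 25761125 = 39901400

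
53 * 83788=4440764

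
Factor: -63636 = -1*2^2*3^1*5303^1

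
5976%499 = 487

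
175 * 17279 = 3023825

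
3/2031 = 1/677 ≈ 0.00148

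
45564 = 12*3797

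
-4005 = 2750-6755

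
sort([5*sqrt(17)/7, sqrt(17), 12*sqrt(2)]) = [5*sqrt(17)/7, sqrt(17), 12*sqrt(2)]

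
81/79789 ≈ 0.00102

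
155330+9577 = 164907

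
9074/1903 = 4+1462/1903 ≈ 4.77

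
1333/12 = 111 + 1/12≈111.08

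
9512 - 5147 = 4365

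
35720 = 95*376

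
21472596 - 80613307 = -59140711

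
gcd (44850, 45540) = 690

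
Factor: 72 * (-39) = -1 * 2^3 * 3^3 * 13^1 = -2808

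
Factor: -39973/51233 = -1*7^(-1)*13^(-1)*71^1 = -71/91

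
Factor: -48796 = -1*2^2*11^1*1109^1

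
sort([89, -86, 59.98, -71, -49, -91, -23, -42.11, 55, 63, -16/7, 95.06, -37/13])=[-91, -86, -71, -49, -42.11, -23, -37/13, -16/7, 55, 59.98, 63, 89, 95.06]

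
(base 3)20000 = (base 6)430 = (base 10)162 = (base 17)99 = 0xa2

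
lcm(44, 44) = 44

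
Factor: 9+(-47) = -1*2^1*19^1 = -38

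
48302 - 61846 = -13544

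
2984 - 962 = 2022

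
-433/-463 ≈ 0.935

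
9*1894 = 17046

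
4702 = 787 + 3915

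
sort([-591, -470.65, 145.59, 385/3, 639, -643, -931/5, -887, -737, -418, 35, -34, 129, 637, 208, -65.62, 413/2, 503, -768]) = [-887, -768, -737, -643, -591, -470.65, -418, -931/5, -65.62, -34, 35, 385/3, 129, 145.59, 413/2, 208, 503, 637, 639]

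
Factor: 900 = 2^2*3^2*5^2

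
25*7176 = 179400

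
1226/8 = 613/4 = 153.25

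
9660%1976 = 1756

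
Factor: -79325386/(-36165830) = 5^(-1) * 7^1 * 1993^1 * 2843^1 * 3616583^(-1) = 39662693/18082915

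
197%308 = 197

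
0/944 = 0 = 0.00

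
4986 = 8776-3790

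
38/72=19/36 ≈ 0.528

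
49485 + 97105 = 146590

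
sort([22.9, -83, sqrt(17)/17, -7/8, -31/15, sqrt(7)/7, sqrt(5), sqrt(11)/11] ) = [-83, -31/15, -7/8, sqrt(17)/17, sqrt(11)/11, sqrt(7)/7, sqrt(5), 22.9] 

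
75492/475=158 + 442/475 ≈ 158.93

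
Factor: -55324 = -1 * 2^2 * 13831^1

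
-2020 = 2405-4425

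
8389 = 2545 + 5844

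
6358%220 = 198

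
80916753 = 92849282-11932529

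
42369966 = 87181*486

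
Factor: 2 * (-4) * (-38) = 2^4 * 19^1 = 304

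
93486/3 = 31162 = 31162.00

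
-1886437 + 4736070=2849633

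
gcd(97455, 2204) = 1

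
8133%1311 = 267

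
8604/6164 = 2151/1541 ≈ 1.40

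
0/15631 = 0 = 0.00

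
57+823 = 880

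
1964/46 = 42 + 16/23 ≈ 42.70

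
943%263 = 154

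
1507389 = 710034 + 797355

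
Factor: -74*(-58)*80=2^6*5^1*29^1*37^1=343360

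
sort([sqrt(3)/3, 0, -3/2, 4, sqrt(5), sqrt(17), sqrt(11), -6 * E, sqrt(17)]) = [-6 * E, -3/2, 0, sqrt(3)/3, sqrt(5), sqrt(11), 4, sqrt(17), sqrt(17)]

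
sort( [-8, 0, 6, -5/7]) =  [-8, -5/7, 0, 6]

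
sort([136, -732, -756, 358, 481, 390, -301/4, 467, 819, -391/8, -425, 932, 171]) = [-756, -732, -425, -301/4, -391/8, 136, 171, 358, 390, 467, 481, 819, 932]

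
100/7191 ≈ 0.0139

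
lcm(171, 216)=4104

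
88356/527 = 167 + 347/527 ≈ 167.66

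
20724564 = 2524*8211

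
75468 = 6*12578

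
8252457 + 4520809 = 12773266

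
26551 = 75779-49228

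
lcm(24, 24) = 24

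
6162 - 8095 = -1933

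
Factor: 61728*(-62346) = -1*2^6*3^2*643^1*10391^1 = -3848493888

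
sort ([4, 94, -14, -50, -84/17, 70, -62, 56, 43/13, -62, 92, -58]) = [-62, -62, -58, -50, -14, -84/17, 43/13, 4, 56, 70, 92, 94]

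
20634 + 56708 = 77342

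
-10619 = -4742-5877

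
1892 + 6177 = 8069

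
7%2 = 1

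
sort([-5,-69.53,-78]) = [-78,-69.53,-5]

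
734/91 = 8 + 6/91 ≈ 8.07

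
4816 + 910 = 5726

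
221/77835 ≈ 0.00284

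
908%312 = 284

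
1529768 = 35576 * 43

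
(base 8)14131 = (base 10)6233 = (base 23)bi0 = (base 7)24113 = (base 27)8en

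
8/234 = 4/117 ≈ 0.0342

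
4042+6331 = 10373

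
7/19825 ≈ 0.000353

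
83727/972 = 3101/36 ≈ 86.14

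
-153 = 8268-8421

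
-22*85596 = -1883112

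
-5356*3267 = -17498052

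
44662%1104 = 502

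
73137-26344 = 46793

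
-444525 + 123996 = -320529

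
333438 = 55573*6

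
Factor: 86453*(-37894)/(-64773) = 2^1*3^(-3)*2399^(-1)*18947^1*86453^1 = 3276049982/64773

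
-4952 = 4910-9862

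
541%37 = 23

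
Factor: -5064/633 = -1 * 2^3 = -8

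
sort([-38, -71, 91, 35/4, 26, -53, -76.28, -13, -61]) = [-76.28, -71, -61, -53, -38, -13, 35/4, 26, 91]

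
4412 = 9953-5541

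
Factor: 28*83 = 2^2*7^1*83^1 = 2324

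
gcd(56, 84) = 28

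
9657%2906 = 939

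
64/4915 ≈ 0.0130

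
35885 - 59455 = -23570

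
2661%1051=559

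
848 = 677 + 171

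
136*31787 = 4323032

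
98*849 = 83202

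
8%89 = 8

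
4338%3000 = 1338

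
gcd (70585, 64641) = 743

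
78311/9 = 8701+2/9 ≈ 8701.22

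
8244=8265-21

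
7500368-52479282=-44978914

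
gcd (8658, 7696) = 962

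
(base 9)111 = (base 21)47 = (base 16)5b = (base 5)331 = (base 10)91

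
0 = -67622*0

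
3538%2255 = 1283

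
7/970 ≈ 0.00722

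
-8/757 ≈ -0.0106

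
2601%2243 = 358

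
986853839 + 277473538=1264327377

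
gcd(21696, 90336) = 96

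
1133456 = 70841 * 16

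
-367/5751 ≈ -0.0638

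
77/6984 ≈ 0.0110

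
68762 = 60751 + 8011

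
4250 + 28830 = 33080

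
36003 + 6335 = 42338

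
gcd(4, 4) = 4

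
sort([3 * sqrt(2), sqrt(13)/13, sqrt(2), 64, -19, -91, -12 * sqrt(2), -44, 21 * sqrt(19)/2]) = [-91, -44, -19, -12 * sqrt(2), sqrt(13)/13, sqrt(2), 3 * sqrt(2), 21 * sqrt(19)/2, 64]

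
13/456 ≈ 0.0285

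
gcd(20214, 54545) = 1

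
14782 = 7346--7436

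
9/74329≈0.000121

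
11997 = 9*1333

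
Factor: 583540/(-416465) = -1 * 2^2 * 7^(-1) * 73^(-1) * 179^1 = -716/511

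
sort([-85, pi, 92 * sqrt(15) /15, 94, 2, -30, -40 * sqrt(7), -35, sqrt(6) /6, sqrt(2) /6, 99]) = [-40 * sqrt(7), -85, -35, -30, sqrt(2) /6, sqrt(6) /6, 2, pi, 92 * sqrt(15) /15, 94, 99]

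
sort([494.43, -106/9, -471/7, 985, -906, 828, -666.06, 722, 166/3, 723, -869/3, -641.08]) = [-906, -666.06, -641.08, -869/3, -471/7, -106/9, 166/3, 494.43, 722, 723, 828, 985]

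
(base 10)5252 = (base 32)544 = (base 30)5p2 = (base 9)7175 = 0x1484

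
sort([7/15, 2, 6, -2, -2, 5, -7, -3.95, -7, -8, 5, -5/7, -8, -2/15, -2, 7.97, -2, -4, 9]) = [-8, -8, -7, -7, -4, -3.95, -2, -2, -2, -2, -5/7, -2/15, 7/15, 2, 5, 5, 6, 7.97, 9]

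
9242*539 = 4981438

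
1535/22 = 69 + 17/22 ≈ 69.77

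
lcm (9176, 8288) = 256928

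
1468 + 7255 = 8723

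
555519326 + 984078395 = 1539597721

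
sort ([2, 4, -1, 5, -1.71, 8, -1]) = [-1.71, -1, -1, 2, 4, 5, 8]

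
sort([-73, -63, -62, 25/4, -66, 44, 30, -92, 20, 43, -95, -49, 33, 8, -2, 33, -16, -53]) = [-95, -92, -73, -66, -63, -62, -53, -49, -16, -2, 25/4, 8, 20, 30, 33, 33, 43, 44]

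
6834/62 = 3417/31 ≈ 110.23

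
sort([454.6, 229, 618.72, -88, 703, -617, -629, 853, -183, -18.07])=[-629, -617, -183, -88, -18.07, 229, 454.6, 618.72, 703, 853]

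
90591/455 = 199 + 46/455 ≈ 199.10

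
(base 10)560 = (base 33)gw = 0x230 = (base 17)1fg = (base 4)20300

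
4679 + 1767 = 6446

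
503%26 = 9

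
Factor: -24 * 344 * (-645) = 2^6 * 3^2 * 5^1 * 43^2 = 5325120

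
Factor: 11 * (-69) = -1 * 3^1 * 11^1 * 23^1 = -759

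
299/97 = 3 + 8/97 ≈ 3.08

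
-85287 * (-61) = 5202507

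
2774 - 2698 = 76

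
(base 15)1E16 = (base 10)6546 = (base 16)1992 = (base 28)89M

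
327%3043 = 327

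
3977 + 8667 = 12644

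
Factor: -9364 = -1*2^2*2341^1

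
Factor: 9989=7^1*1427^1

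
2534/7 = 362 = 362.00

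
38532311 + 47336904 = 85869215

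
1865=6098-4233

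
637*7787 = 4960319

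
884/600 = 221/150 ≈ 1.47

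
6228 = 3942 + 2286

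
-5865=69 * (-85)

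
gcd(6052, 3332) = 68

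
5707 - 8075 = -2368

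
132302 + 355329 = 487631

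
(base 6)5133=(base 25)1kc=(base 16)471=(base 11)944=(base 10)1137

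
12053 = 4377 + 7676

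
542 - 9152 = -8610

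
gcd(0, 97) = 97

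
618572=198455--420117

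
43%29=14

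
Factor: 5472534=2^1*3^1*912089^1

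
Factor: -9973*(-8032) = 2^5*251^1*9973^1 = 80103136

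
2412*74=178488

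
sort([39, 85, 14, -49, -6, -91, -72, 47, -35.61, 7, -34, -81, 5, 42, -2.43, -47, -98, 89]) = [-98, -91, -81, -72, -49, -47, -35.61, -34, -6, -2.43, 5, 7, 14, 39, 42, 47, 85, 89]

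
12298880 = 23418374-11119494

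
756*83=62748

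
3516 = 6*586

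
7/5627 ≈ 0.00124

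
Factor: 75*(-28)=-1*2^2*3^1*5^2*7^1=-2100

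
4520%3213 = 1307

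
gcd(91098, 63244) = 2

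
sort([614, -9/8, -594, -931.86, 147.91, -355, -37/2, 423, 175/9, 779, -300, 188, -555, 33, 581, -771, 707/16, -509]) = [-931.86, -771, -594, -555, -509, -355, -300, -37/2, -9/8, 175/9, 33, 707/16, 147.91, 188, 423, 581, 614, 779]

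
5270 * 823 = 4337210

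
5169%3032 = 2137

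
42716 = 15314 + 27402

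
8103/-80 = -101 - 23/80 ≈ -101.29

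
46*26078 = 1199588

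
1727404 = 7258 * 238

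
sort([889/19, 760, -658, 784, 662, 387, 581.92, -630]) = [-658, -630, 889/19, 387, 581.92, 662, 760, 784]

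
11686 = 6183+5503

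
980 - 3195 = -2215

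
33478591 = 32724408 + 754183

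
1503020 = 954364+548656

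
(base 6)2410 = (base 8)1106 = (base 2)1001000110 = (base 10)582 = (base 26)ma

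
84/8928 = 7/744 ≈ 0.00941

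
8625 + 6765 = 15390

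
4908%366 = 150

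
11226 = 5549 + 5677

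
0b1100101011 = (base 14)41d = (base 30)r1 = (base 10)811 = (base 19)24d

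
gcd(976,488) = 488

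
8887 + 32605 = 41492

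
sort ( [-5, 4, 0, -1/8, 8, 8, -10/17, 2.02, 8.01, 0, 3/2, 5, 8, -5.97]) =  [-5.97, -5, -10/17, -1/8, 0, 0, 3/2, 2.02, 4, 5, 8, 8, 8, 8.01]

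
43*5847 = 251421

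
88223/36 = 2450+23/36 ≈ 2450.64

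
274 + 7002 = 7276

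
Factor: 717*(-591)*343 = -1*3^2*7^3*197^1*239^1 = -145345221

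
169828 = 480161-310333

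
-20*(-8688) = 173760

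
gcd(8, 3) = 1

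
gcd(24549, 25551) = 501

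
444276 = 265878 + 178398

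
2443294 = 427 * 5722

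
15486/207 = 74 + 56/69 ≈ 74.81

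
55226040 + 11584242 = 66810282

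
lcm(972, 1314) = 70956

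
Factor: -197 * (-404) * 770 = 2^3 * 5^1 * 7^1 * 11^1 * 101^1 * 197^1 = 61282760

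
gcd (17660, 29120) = 20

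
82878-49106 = 33772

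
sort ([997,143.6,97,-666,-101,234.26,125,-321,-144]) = [-666,-321,-144,-101,97,125,143.6,234.26,997]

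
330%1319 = 330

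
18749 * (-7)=-131243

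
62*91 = 5642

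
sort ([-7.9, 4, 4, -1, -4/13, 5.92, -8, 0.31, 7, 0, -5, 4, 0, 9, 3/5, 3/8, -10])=[-10, -8, -7.9, -5, -1, -4/13, 0, 0, 0.31, 3/8, 3/5, 4, 4, 4, 5.92, 7, 9]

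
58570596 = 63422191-4851595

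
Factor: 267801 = 3^1*17^1*59^1*89^1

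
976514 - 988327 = -11813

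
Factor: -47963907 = -1 * 3^4 * 103^1 * 5749^1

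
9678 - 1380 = 8298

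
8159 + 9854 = 18013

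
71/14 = 5+1/14 ≈ 5.07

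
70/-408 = -35/204 ≈ -0.172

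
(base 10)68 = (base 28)2c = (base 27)2e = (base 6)152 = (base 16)44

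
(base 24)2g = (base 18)3a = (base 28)28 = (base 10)64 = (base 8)100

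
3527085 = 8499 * 415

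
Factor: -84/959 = -1*2^2*3^1*137^(-1) = -12/137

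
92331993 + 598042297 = 690374290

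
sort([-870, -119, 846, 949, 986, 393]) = [-870, -119, 393, 846, 949, 986]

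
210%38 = 20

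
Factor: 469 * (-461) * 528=-1 * 2^4 * 3^1 * 7^1 * 11^1 * 67^1 * 461^1=-114158352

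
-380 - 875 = -1255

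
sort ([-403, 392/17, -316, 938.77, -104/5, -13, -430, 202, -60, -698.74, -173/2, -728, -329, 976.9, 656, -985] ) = [-985, -728, -698.74, -430, -403, -329, -316, -173/2, -60, -104/5, -13, 392/17, 202, 656, 938.77, 976.9] 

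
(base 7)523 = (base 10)262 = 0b100000110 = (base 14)14a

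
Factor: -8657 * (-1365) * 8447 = 3^1 * 5^1 * 7^1 * 11^1 * 13^1 * 787^1 * 8447^1 = 99816551835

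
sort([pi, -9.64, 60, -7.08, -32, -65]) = [-65, -32, -9.64, -7.08, pi, 60]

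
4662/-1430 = -3 - 186/715 ≈ -3.26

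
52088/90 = 26044/45 ≈ 578.76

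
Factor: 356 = 2^2*89^1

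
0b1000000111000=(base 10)4152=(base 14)1728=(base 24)750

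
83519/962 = 86 + 787/962 ≈ 86.82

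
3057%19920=3057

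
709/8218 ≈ 0.0863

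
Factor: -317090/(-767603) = 2^1*5^1*37^1*857^1*767603^(-1)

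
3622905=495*7319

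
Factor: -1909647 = -1 * 3^2 * 212183^1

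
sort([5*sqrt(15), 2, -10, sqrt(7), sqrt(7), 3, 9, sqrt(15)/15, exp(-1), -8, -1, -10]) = [-10, -10, -8, -1, sqrt(15)/15, exp(-1), 2, sqrt(7), sqrt(7), 3, 9, 5*sqrt(15)]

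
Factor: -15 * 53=-1 * 3^1 * 5^1 * 53^1=-795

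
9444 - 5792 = 3652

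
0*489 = 0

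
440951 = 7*62993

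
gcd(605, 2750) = 55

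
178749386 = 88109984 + 90639402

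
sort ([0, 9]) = [0, 9]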